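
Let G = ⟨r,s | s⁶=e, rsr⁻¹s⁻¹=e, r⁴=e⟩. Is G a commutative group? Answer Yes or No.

Each pair of generators commutes: r·s = rs = s·r. Since the generators pairwise commute, every element of G commutes with every other, so G is abelian.

Answer: Yes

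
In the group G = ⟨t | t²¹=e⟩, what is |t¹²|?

Compute successive powers until reaching e:
  (t¹²)¹ = t¹², (t¹²)² = t³, (t¹²)³ = t¹⁵, (t¹²)⁴ = t⁶, (t¹²)⁵ = t¹⁸, (t¹²)⁶ = t⁹, (t¹²)⁷ = e.
The smallest positive k with (t¹²)ᵏ = e is 7.

Answer: 7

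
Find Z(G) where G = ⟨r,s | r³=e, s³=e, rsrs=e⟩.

An element z ∈ Z(G) iff z commutes with every generator.
For example e is central: e·r = r = r·e; e·s = s = s·e.
Whereas r ∉ Z(G) since r·s = rs ≠ r²s² = s·r.
Checking each of the 12 elements this way gives Z(G) = {e}, of order 1.

Answer: {e}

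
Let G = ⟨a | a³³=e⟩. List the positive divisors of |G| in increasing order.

|G| = 33 = 3 · 11. By Lagrange's theorem the order of any subgroup divides 33; the divisors of 33 are 1, 3, 11, 33.

Answer: 1, 3, 11, 33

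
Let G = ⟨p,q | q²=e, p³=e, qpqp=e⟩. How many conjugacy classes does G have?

The conjugacy classes (representative and size) are:
  [e] (size 1), [p] (size 2), [pq] (size 3).
Class equation: 1 + 2 + 3 = 6 = |G|. So G has 3 conjugacy classes.

Answer: 3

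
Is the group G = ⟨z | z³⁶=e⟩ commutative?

G has a single generator, so G is cyclic and hence abelian.

Answer: Yes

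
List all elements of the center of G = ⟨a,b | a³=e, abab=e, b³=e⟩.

An element z ∈ Z(G) iff z commutes with every generator.
For example e is central: e·a = a = a·e; e·b = b = b·e.
Whereas a ∉ Z(G) since a·b = ab ≠ a²b² = b·a.
Checking each of the 12 elements this way gives Z(G) = {e}, of order 1.

Answer: {e}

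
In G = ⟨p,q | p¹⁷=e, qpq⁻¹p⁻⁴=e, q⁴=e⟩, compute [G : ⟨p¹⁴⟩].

First find ord(p¹⁴) by computing successive powers:
  (p¹⁴)¹ = p¹⁴, (p¹⁴)² = p¹¹, (p¹⁴)³ = p⁸, (p¹⁴)⁴ = p⁵, (p¹⁴)⁵ = p², (p¹⁴)⁶ = p¹⁶, (p¹⁴)⁷ = p¹³, (p¹⁴)⁸ = p¹⁰, (p¹⁴)⁹ = p⁷, (p¹⁴)¹⁰ = p⁴, (p¹⁴)¹¹ = p, (p¹⁴)¹² = p¹⁵, (p¹⁴)¹³ = p¹², (p¹⁴)¹⁴ = p⁹, (p¹⁴)¹⁵ = p⁶, (p¹⁴)¹⁶ = p³, (p¹⁴)¹⁷ = e.
So |⟨p¹⁴⟩| = ord(p¹⁴) = 17. With |G| = 68, by Lagrange [G : ⟨p¹⁴⟩] = 68/17 = 4.

Answer: 4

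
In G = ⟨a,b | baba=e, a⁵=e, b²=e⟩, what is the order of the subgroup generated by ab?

|⟨ab⟩| equals the order of ab. Compute successive powers until reaching e:
  (ab)¹ = ab, (ab)² = e.
The smallest positive k with (ab)ᵏ = e is 2, so |⟨ab⟩| = 2.

Answer: 2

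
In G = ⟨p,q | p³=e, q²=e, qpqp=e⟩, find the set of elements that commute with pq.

⟨pq⟩ ⊆ C_G(pq) since powers of pq commute with pq; so |C_G(pq)| ≥ |⟨pq⟩| = 2.
By orbit–stabilizer, |C_G(pq)| = |G| / |conj. class of pq| = 6 / 3 = 2.
The 2 elements commuting with pq are {e, pq}.

Answer: {e, pq}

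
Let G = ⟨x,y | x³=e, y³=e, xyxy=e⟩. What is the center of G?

An element z ∈ Z(G) iff z commutes with every generator.
For example e is central: e·x = x = x·e; e·y = y = y·e.
Whereas x ∉ Z(G) since x·y = xy ≠ x²y² = y·x.
Checking each of the 12 elements this way gives Z(G) = {e}, of order 1.

Answer: {e}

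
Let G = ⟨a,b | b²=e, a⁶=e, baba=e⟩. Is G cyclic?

Every cyclic group is abelian. But a·b = ab while b·a = a⁵b, so a·b ≠ b·a and G is not abelian. Hence G is not cyclic.

Answer: No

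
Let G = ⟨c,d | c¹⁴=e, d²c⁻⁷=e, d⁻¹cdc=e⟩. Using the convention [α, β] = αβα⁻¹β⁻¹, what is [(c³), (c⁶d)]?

[(c³), (c⁶d)] = (c³)·(c⁶d)·(c³)⁻¹·(c⁶d)⁻¹.
  (c³) · (c⁶d) = c²d⁻¹
  (c²d⁻¹) · (c¹¹) = c⁵d⁻¹
  (c⁵d⁻¹) · (c⁶d⁻¹) = c⁶

Answer: c⁶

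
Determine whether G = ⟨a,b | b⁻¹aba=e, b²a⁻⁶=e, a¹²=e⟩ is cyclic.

Every cyclic group is abelian. But a·b = ab while b·a = a⁵b⁻¹, so a·b ≠ b·a and G is not abelian. Hence G is not cyclic.

Answer: No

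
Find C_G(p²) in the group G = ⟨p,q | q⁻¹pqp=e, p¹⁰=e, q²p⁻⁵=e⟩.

⟨p²⟩ ⊆ C_G(p²) since powers of p² commute with p²; so |C_G(p²)| ≥ |⟨p²⟩| = 5.
By orbit–stabilizer, |C_G(p²)| = |G| / |conj. class of p²| = 20 / 2 = 10.
The 10 elements commuting with p² are {e, p, p², p³, p⁴, p⁵, p⁶, p⁷, p⁸, p⁹}.

Answer: {e, p, p², p³, p⁴, p⁵, p⁶, p⁷, p⁸, p⁹}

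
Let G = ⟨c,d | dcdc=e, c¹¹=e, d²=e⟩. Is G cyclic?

Every cyclic group is abelian. But c·d = cd while d·c = c¹⁰d, so c·d ≠ d·c and G is not abelian. Hence G is not cyclic.

Answer: No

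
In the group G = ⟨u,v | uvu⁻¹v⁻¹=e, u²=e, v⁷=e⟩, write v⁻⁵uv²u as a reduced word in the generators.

Multiply left to right, reducing at each step:
  (v²) · u = uv²
  (uv²) · v² = uv⁴
  (uv⁴) · u = v⁴

Answer: v⁴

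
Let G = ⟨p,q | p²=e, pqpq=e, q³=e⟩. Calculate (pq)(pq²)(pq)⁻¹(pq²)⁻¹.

[(pq), (pq²)] = (pq)·(pq²)·(pq)⁻¹·(pq²)⁻¹.
  (pq) · (pq²) = q
  q · (pq) = p
  p · (pq²) = q²

Answer: q²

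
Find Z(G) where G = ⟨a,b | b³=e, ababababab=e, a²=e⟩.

An element z ∈ Z(G) iff z commutes with every generator.
For example e is central: e·a = a = a·e; e·b = b = b·e.
Whereas a ∉ Z(G) since a·b = ab ≠ ba = b·a.
Checking each of the 60 elements this way gives Z(G) = {e}, of order 1.

Answer: {e}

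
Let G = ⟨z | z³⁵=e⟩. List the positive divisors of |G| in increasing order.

|G| = 35 = 5 · 7. By Lagrange's theorem the order of any subgroup divides 35; the divisors of 35 are 1, 5, 7, 35.

Answer: 1, 5, 7, 35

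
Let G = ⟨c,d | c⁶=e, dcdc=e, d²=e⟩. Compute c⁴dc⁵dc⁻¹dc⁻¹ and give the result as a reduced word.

Multiply left to right, reducing at each step:
  (c⁴) · d = c⁴d
  (c⁴d) · c⁵ = c⁵d
  (c⁵d) · d = c⁵
  (c⁵) · c⁻¹ = c⁴
  (c⁴) · d = c⁴d
  (c⁴d) · c⁻¹ = c⁵d

Answer: c⁵d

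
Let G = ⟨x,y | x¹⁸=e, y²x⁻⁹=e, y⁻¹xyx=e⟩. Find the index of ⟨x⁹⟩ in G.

First find ord(x⁹) by computing successive powers:
  (x⁹)¹ = x⁹, (x⁹)² = e.
So |⟨x⁹⟩| = ord(x⁹) = 2. With |G| = 36, by Lagrange [G : ⟨x⁹⟩] = 36/2 = 18.

Answer: 18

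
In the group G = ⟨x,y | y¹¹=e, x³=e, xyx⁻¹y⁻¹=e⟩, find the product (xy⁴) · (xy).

Compute (xy⁴) · (xy) by multiplying left to right and reducing via the relations at each step:
  (xy⁴) · x = x²y⁴
  (x²y⁴) · y = x²y⁵

Answer: x²y⁵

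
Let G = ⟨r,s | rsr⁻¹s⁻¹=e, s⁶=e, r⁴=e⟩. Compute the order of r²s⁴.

Compute successive powers until reaching e:
  (r²s⁴)¹ = r²s⁴, (r²s⁴)² = s², (r²s⁴)³ = r², (r²s⁴)⁴ = s⁴, (r²s⁴)⁵ = r²s², (r²s⁴)⁶ = e.
The smallest positive k with (r²s⁴)ᵏ = e is 6.

Answer: 6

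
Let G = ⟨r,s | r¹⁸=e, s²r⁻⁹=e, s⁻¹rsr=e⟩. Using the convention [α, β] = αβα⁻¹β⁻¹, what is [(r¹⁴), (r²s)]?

[(r¹⁴), (r²s)] = (r¹⁴)·(r²s)·(r¹⁴)⁻¹·(r²s)⁻¹.
  (r¹⁴) · (r²s) = r⁷s⁻¹
  (r⁷s⁻¹) · (r⁴) = r³s⁻¹
  (r³s⁻¹) · (r²s⁻¹) = r¹⁰

Answer: r¹⁰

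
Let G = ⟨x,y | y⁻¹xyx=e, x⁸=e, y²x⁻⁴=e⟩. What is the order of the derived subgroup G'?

G' = [G, G] is generated by all commutators. The generator-pair commutators are: [x, y] = x².
The subgroup they normally generate is {e, x², x⁴, x⁶}, of order 4.
Check: |G/G'| = 16/4 = 4 is the order of the abelianisation.

Answer: 4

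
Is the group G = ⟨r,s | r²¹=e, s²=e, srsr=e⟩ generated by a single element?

Every cyclic group is abelian. But r·s = rs while s·r = r²⁰s, so r·s ≠ s·r and G is not abelian. Hence G is not cyclic.

Answer: No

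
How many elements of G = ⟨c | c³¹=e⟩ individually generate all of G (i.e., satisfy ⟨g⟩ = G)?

G is cyclic of order 31. An element generates G iff its order is 31, and a cyclic group of order 31 has exactly φ(31) = 30 such elements.

Answer: 30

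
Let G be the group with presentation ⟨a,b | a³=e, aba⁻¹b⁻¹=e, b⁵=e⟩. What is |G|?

Enumerate words in the generators, reducing via the relations: the distinct elements are
  {a, b, e, ab, a², b², b³, b⁴, ab², ab³, ab⁴, a²b, a²b², a²b³, a²b⁴}.
No further products give new elements, so |G| = 15.

Answer: 15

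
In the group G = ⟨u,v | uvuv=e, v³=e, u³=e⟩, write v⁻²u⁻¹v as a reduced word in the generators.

Multiply left to right, reducing at each step:
  v · u⁻¹ = vu²
  (vu²) · v = uv²u

Answer: uv²u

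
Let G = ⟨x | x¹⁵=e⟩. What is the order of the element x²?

Compute successive powers until reaching e:
  (x²)¹ = x², (x²)² = x⁴, (x²)³ = x⁶, (x²)⁴ = x⁸, (x²)⁵ = x¹⁰, (x²)⁶ = x¹², (x²)⁷ = x¹⁴, (x²)⁸ = x, (x²)⁹ = x³, (x²)¹⁰ = x⁵, (x²)¹¹ = x⁷, (x²)¹² = x⁹, (x²)¹³ = x¹¹, (x²)¹⁴ = x¹³, (x²)¹⁵ = e.
The smallest positive k with (x²)ᵏ = e is 15.

Answer: 15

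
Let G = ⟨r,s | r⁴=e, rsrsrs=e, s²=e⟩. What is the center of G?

An element z ∈ Z(G) iff z commutes with every generator.
For example e is central: e·r = r = r·e; e·s = s = s·e.
Whereas r ∉ Z(G) since r·s = rs ≠ sr = s·r.
Checking each of the 24 elements this way gives Z(G) = {e}, of order 1.

Answer: {e}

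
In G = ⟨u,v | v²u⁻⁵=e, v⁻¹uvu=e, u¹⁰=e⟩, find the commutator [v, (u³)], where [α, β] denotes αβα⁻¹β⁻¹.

[v, (u³)] = v·(u³)·v⁻¹·(u³)⁻¹.
  v · (u³) = u²v⁻¹
  (u²v⁻¹) · (v⁻¹) = u⁷
  (u⁷) · (u⁷) = u⁴

Answer: u⁴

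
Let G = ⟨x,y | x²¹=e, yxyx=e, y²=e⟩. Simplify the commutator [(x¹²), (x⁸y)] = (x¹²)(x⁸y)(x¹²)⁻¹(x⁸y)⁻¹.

[(x¹²), (x⁸y)] = (x¹²)·(x⁸y)·(x¹²)⁻¹·(x⁸y)⁻¹.
  (x¹²) · (x⁸y) = x²⁰y
  (x²⁰y) · (x⁹) = x¹¹y
  (x¹¹y) · (x⁸y) = x³

Answer: x³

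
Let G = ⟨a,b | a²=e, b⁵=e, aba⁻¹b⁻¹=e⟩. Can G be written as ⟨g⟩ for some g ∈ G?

|G| = 10. The element ab has order 10 (its powers give 10 distinct elements), so ⟨ab⟩ = G and G is cyclic.

Answer: Yes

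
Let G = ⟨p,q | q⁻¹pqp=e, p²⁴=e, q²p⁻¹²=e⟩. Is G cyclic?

Every cyclic group is abelian. But p·q = pq while q·p = p¹¹q⁻¹, so p·q ≠ q·p and G is not abelian. Hence G is not cyclic.

Answer: No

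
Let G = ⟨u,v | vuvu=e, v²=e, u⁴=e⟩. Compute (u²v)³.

Compute successive powers of (u²v), reducing at each step:
  (u²v)²: (u²v) · u² = v;   v · v = e
  (u²v)³: e · u² = u²;   (u²) · v = u²v

Answer: u²v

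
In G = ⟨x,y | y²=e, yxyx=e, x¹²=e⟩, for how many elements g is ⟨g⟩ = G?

⟨g⟩ = G would require ord(g) = |G| = 24, but the maximum element order in G is 12 < 24. So G is not cyclic and no single element generates it: the count is 0.

Answer: 0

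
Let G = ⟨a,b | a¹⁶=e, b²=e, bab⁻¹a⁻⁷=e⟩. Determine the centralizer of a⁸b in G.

⟨a⁸b⟩ ⊆ C_G(a⁸b) since powers of a⁸b commute with a⁸b; so |C_G(a⁸b)| ≥ |⟨a⁸b⟩| = 2.
By orbit–stabilizer, |C_G(a⁸b)| = |G| / |conj. class of a⁸b| = 32 / 8 = 4.
The 4 elements commuting with a⁸b are {e, a⁸, b, a⁸b}.

Answer: {e, a⁸, b, a⁸b}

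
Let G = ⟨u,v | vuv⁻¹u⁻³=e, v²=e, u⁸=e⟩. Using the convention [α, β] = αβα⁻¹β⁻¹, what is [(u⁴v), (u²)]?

[(u⁴v), (u²)] = (u⁴v)·(u²)·(u⁴v)⁻¹·(u²)⁻¹.
  (u⁴v) · (u²) = u²v
  (u²v) · (u⁴v) = u⁶
  (u⁶) · (u⁶) = u⁴

Answer: u⁴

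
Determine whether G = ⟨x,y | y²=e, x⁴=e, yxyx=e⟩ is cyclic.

Every cyclic group is abelian. But x·y = xy while y·x = x³y, so x·y ≠ y·x and G is not abelian. Hence G is not cyclic.

Answer: No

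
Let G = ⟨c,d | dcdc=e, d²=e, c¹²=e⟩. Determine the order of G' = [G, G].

G' = [G, G] is generated by all commutators. The generator-pair commutators are: [c, d] = c².
The subgroup they normally generate is {e, c², c⁴, c⁶, c⁸, c¹⁰}, of order 6.
Check: |G/G'| = 24/6 = 4 is the order of the abelianisation.

Answer: 6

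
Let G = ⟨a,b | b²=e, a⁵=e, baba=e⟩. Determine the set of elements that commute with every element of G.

An element z ∈ Z(G) iff z commutes with every generator.
For example e is central: e·a = a = a·e; e·b = b = b·e.
Whereas a ∉ Z(G) since a·b = ab ≠ a⁴b = b·a.
Checking each of the 10 elements this way gives Z(G) = {e}, of order 1.

Answer: {e}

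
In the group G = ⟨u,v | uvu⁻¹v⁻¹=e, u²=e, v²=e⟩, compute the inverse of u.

The order of u is 2 (smallest k with uᵏ = e), so u⁻¹ = u¹ = u.
Check: u · u → u · u = e, giving e as required.

Answer: u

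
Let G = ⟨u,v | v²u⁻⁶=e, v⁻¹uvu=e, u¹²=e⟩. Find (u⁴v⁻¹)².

Compute successive powers of (u⁴v⁻¹), reducing at each step:
  (u⁴v⁻¹)²: (u⁴v⁻¹) · u⁴ = v⁻¹;   (v⁻¹) · v⁻¹ = u⁶

Answer: u⁶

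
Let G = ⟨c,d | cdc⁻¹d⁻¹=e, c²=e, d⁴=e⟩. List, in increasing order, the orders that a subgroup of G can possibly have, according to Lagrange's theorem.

|G| = 8 = 2³. By Lagrange's theorem the order of any subgroup divides 8; the divisors of 8 are 1, 2, 4, 8.

Answer: 1, 2, 4, 8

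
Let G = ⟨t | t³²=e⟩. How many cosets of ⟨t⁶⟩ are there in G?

First find ord(t⁶) by computing successive powers:
  (t⁶)¹ = t⁶, (t⁶)² = t¹², (t⁶)³ = t¹⁸, (t⁶)⁴ = t²⁴, (t⁶)⁵ = t³⁰, (t⁶)⁶ = t⁴, (t⁶)⁷ = t¹⁰, (t⁶)⁸ = t¹⁶, (t⁶)⁹ = t²², (t⁶)¹⁰ = t²⁸, (t⁶)¹¹ = t², (t⁶)¹² = t⁸, (t⁶)¹³ = t¹⁴, (t⁶)¹⁴ = t²⁰, (t⁶)¹⁵ = t²⁶, (t⁶)¹⁶ = e.
So |⟨t⁶⟩| = ord(t⁶) = 16. With |G| = 32, by Lagrange [G : ⟨t⁶⟩] = 32/16 = 2.

Answer: 2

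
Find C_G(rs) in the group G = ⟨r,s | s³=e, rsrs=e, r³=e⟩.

⟨rs⟩ ⊆ C_G(rs) since powers of rs commute with rs; so |C_G(rs)| ≥ |⟨rs⟩| = 2.
By orbit–stabilizer, |C_G(rs)| = |G| / |conj. class of rs| = 12 / 3 = 4.
The 4 elements commuting with rs are {e, rs, r²s², rs²r}.

Answer: {e, rs, r²s², rs²r}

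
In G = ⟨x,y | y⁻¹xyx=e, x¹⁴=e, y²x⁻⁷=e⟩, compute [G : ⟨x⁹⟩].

First find ord(x⁹) by computing successive powers:
  (x⁹)¹ = x⁹, (x⁹)² = x⁴, (x⁹)³ = x¹³, (x⁹)⁴ = x⁸, (x⁹)⁵ = x³, (x⁹)⁶ = x¹², (x⁹)⁷ = x⁷, (x⁹)⁸ = x², (x⁹)⁹ = x¹¹, (x⁹)¹⁰ = x⁶, (x⁹)¹¹ = x, (x⁹)¹² = x¹⁰, (x⁹)¹³ = x⁵, (x⁹)¹⁴ = e.
So |⟨x⁹⟩| = ord(x⁹) = 14. With |G| = 28, by Lagrange [G : ⟨x⁹⟩] = 28/14 = 2.

Answer: 2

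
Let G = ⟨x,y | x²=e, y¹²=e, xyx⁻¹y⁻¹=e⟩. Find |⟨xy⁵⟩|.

|⟨xy⁵⟩| equals the order of xy⁵. Compute successive powers until reaching e:
  (xy⁵)¹ = xy⁵, (xy⁵)² = y¹⁰, (xy⁵)³ = xy³, (xy⁵)⁴ = y⁸, (xy⁵)⁵ = xy, (xy⁵)⁶ = y⁶, (xy⁵)⁷ = xy¹¹, (xy⁵)⁸ = y⁴, (xy⁵)⁹ = xy⁹, (xy⁵)¹⁰ = y², (xy⁵)¹¹ = xy⁷, (xy⁵)¹² = e.
The smallest positive k with (xy⁵)ᵏ = e is 12, so |⟨xy⁵⟩| = 12.

Answer: 12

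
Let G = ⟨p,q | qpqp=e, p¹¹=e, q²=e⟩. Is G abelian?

p·q = pq but q·p = p¹⁰q, so p·q ≠ q·p and G is not abelian.

Answer: No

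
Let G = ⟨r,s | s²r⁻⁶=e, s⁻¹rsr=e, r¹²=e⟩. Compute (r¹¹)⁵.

Compute successive powers of (r¹¹), reducing at each step:
  (r¹¹)²: (r¹¹) · r¹¹ = r¹⁰
  (r¹¹)³: (r¹⁰) · r¹¹ = r⁹
  (r¹¹)⁴: (r⁹) · r¹¹ = r⁸
  (r¹¹)⁵: (r⁸) · r¹¹ = r⁷

Answer: r⁷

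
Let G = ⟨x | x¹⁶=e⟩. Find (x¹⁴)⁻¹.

The order of (x¹⁴) is 8 (smallest k with (x¹⁴)ᵏ = e), so (x¹⁴)⁻¹ = (x¹⁴)⁷ = x².
Check: (x¹⁴) · (x²) → (x¹⁴) · x² = e, giving e as required.

Answer: x²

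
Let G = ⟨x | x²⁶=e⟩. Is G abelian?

G has a single generator, so G is cyclic and hence abelian.

Answer: Yes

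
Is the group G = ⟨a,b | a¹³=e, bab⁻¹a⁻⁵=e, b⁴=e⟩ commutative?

a·b = ab but b·a = a⁵b, so a·b ≠ b·a and G is not abelian.

Answer: No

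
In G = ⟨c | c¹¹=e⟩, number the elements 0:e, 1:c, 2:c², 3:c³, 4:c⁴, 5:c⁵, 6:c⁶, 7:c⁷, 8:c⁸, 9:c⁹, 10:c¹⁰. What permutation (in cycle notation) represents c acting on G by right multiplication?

(0 1 2 3 4 5 6 7 8 9 10)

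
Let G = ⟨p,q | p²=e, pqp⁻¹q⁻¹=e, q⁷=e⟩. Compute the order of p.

Compute successive powers until reaching e:
  p¹ = p, p² = e.
The smallest positive k with pᵏ = e is 2.

Answer: 2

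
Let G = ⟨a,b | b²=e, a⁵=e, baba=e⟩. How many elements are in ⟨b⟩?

|⟨b⟩| equals the order of b. Compute successive powers until reaching e:
  b¹ = b, b² = e.
The smallest positive k with bᵏ = e is 2, so |⟨b⟩| = 2.

Answer: 2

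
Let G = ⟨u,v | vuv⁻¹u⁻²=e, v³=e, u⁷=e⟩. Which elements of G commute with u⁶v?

⟨u⁶v⟩ ⊆ C_G(u⁶v) since powers of u⁶v commute with u⁶v; so |C_G(u⁶v)| ≥ |⟨u⁶v⟩| = 3.
By orbit–stabilizer, |C_G(u⁶v)| = |G| / |conj. class of u⁶v| = 21 / 7 = 3.
The 3 elements commuting with u⁶v are {e, u⁴v², u⁶v}.

Answer: {e, u⁴v², u⁶v}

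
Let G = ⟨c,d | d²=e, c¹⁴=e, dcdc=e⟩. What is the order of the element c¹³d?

Compute successive powers until reaching e:
  (c¹³d)¹ = c¹³d, (c¹³d)² = e.
The smallest positive k with (c¹³d)ᵏ = e is 2.

Answer: 2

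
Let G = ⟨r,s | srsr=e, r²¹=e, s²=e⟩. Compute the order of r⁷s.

Compute successive powers until reaching e:
  (r⁷s)¹ = r⁷s, (r⁷s)² = e.
The smallest positive k with (r⁷s)ᵏ = e is 2.

Answer: 2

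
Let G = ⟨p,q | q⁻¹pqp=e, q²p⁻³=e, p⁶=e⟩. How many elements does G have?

Enumerate words in the generators, reducing via the relations: the distinct elements are
  {e, p, q, pq, p², p³, p⁴, p⁵, p²q, q⁻¹, pq⁻¹, p²q⁻¹}.
No further products give new elements, so |G| = 12.

Answer: 12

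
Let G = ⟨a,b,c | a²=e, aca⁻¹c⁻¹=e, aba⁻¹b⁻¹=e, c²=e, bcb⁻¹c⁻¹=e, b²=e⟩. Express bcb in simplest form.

Multiply left to right, reducing at each step:
  b · c = bc
  (bc) · b = c

Answer: c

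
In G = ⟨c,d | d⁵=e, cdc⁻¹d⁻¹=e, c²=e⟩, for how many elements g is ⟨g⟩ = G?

G is cyclic of order 10. An element generates G iff its order is 10, and a cyclic group of order 10 has exactly φ(10) = 4 such elements.

Answer: 4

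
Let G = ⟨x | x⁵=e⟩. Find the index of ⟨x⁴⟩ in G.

First find ord(x⁴) by computing successive powers:
  (x⁴)¹ = x⁴, (x⁴)² = x³, (x⁴)³ = x², (x⁴)⁴ = x, (x⁴)⁵ = e.
So |⟨x⁴⟩| = ord(x⁴) = 5. With |G| = 5, by Lagrange [G : ⟨x⁴⟩] = 5/5 = 1.

Answer: 1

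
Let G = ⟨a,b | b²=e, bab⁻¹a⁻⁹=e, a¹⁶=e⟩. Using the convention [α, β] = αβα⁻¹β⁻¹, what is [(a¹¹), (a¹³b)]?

[(a¹¹), (a¹³b)] = (a¹¹)·(a¹³b)·(a¹¹)⁻¹·(a¹³b)⁻¹.
  (a¹¹) · (a¹³b) = a⁸b
  (a⁸b) · (a⁵) = a⁵b
  (a⁵b) · (a¹¹b) = a⁸

Answer: a⁸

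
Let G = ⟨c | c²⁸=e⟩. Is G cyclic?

|G| = 28. The element c has order 28 (its powers give 28 distinct elements), so ⟨c⟩ = G and G is cyclic.

Answer: Yes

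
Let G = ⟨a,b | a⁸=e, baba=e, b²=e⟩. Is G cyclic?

Every cyclic group is abelian. But a·b = ab while b·a = a⁷b, so a·b ≠ b·a and G is not abelian. Hence G is not cyclic.

Answer: No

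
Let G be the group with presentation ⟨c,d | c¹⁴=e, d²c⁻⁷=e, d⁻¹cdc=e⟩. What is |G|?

Enumerate words in the generators, reducing via the relations: the distinct elements are
  {c, d, e, cd, c², c³, c⁴, c⁵, c⁶, c⁷, c⁸, c⁹, c²d, c³d, c¹², c¹³, c¹¹, c¹⁰, c⁴d, c⁵d, c⁶d, d⁻¹, cd⁻¹, c²d⁻¹, c³d⁻¹, c⁴d⁻¹, c⁵d⁻¹, c⁶d⁻¹}.
No further products give new elements, so |G| = 28.

Answer: 28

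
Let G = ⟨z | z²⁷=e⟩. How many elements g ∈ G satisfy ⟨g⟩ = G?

G is cyclic of order 27. An element generates G iff its order is 27, and a cyclic group of order 27 has exactly φ(27) = 18 such elements.

Answer: 18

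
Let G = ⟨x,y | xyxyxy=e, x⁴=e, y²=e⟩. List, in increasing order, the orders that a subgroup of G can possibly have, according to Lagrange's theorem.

|G| = 24 = 2³ · 3. By Lagrange's theorem the order of any subgroup divides 24; the divisors of 24 are 1, 2, 3, 4, 6, 8, 12, 24.

Answer: 1, 2, 3, 4, 6, 8, 12, 24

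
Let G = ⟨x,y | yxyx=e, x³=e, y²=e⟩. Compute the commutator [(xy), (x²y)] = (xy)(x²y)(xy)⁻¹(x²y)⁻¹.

[(xy), (x²y)] = (xy)·(x²y)·(xy)⁻¹·(x²y)⁻¹.
  (xy) · (x²y) = x²
  (x²) · (xy) = y
  y · (x²y) = x

Answer: x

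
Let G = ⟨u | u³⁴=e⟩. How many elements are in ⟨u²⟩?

|⟨u²⟩| equals the order of u². Compute successive powers until reaching e:
  (u²)¹ = u², (u²)² = u⁴, (u²)³ = u⁶, (u²)⁴ = u⁸, (u²)⁵ = u¹⁰, (u²)⁶ = u¹², (u²)⁷ = u¹⁴, (u²)⁸ = u¹⁶, (u²)⁹ = u¹⁸, (u²)¹⁰ = u²⁰, (u²)¹¹ = u²², (u²)¹² = u²⁴, (u²)¹³ = u²⁶, (u²)¹⁴ = u²⁸, (u²)¹⁵ = u³⁰, (u²)¹⁶ = u³², (u²)¹⁷ = e.
The smallest positive k with (u²)ᵏ = e is 17, so |⟨u²⟩| = 17.

Answer: 17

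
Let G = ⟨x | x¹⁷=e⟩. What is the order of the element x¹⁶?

Compute successive powers until reaching e:
  (x¹⁶)¹ = x¹⁶, (x¹⁶)² = x¹⁵, (x¹⁶)³ = x¹⁴, (x¹⁶)⁴ = x¹³, (x¹⁶)⁵ = x¹², (x¹⁶)⁶ = x¹¹, (x¹⁶)⁷ = x¹⁰, (x¹⁶)⁸ = x⁹, (x¹⁶)⁹ = x⁸, (x¹⁶)¹⁰ = x⁷, (x¹⁶)¹¹ = x⁶, (x¹⁶)¹² = x⁵, (x¹⁶)¹³ = x⁴, (x¹⁶)¹⁴ = x³, (x¹⁶)¹⁵ = x², (x¹⁶)¹⁶ = x, (x¹⁶)¹⁷ = e.
The smallest positive k with (x¹⁶)ᵏ = e is 17.

Answer: 17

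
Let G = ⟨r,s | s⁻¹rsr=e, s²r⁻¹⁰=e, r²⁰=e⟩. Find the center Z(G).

An element z ∈ Z(G) iff z commutes with every generator.
For example r¹⁰ is central: (r¹⁰)·r = r¹¹ = r·(r¹⁰); (r¹⁰)·s = s⁻¹ = s·(r¹⁰).
Whereas r ∉ Z(G) since r·s = rs ≠ r⁹s⁻¹ = s·r.
Checking each of the 40 elements this way gives Z(G) = {e, r¹⁰}, of order 2.

Answer: {e, r¹⁰}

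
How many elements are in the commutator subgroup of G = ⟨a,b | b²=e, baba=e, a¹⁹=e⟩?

G' = [G, G] is generated by all commutators. The generator-pair commutators are: [a, b] = a².
The subgroup they normally generate is {e, a, a², a³, a⁴, a⁵, a⁶, a⁷, a⁸, a⁹, a¹⁰, a¹¹, a¹², a¹³, a¹⁴, a¹⁵, a¹⁶, a¹⁷, a¹⁸}, of order 19.
Check: |G/G'| = 38/19 = 2 is the order of the abelianisation.

Answer: 19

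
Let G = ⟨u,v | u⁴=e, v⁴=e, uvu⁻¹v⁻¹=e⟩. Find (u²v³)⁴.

Compute successive powers of (u²v³), reducing at each step:
  (u²v³)²: (u²v³) · u² = v³;   (v³) · v³ = v²
  (u²v³)³: (v²) · u² = u²v²;   (u²v²) · v³ = u²v
  (u²v³)⁴: (u²v) · u² = v;   v · v³ = e

Answer: e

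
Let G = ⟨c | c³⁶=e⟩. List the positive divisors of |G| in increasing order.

|G| = 36 = 2² · 3². By Lagrange's theorem the order of any subgroup divides 36; the divisors of 36 are 1, 2, 3, 4, 6, 9, 12, 18, 36.

Answer: 1, 2, 3, 4, 6, 9, 12, 18, 36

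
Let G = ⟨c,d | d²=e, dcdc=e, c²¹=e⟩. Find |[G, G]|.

G' = [G, G] is generated by all commutators. The generator-pair commutators are: [c, d] = c².
The subgroup they normally generate is {e, c, c², c³, c⁴, c⁵, c⁶, c⁷, c⁸, c⁹, c¹⁰, c¹¹, c¹², c¹³, c¹⁴, c¹⁵, c¹⁶, c¹⁷, c¹⁸, c¹⁹, c²⁰}, of order 21.
Check: |G/G'| = 42/21 = 2 is the order of the abelianisation.

Answer: 21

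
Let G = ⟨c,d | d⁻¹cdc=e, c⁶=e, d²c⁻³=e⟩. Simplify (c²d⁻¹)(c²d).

Compute (c²d⁻¹) · (c²d) by multiplying left to right and reducing via the relations at each step:
  (c²d⁻¹) · c² = d⁻¹
  (d⁻¹) · d = e

Answer: e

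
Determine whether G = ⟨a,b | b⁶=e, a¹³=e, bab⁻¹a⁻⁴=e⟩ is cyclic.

Every cyclic group is abelian. But a·b = ab while b·a = a⁴b, so a·b ≠ b·a and G is not abelian. Hence G is not cyclic.

Answer: No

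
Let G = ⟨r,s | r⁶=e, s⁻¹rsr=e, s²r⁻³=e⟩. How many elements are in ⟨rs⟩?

|⟨rs⟩| equals the order of rs. Compute successive powers until reaching e:
  (rs)¹ = rs, (rs)² = r³, (rs)³ = rs⁻¹, (rs)⁴ = e.
The smallest positive k with (rs)ᵏ = e is 4, so |⟨rs⟩| = 4.

Answer: 4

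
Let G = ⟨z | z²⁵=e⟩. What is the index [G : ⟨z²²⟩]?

First find ord(z²²) by computing successive powers:
  (z²²)¹ = z²², (z²²)² = z¹⁹, (z²²)³ = z¹⁶, (z²²)⁴ = z¹³, (z²²)⁵ = z¹⁰, (z²²)⁶ = z⁷, (z²²)⁷ = z⁴, (z²²)⁸ = z, (z²²)⁹ = z²³, (z²²)¹⁰ = z²⁰, (z²²)¹¹ = z¹⁷, (z²²)¹² = z¹⁴, (z²²)¹³ = z¹¹, (z²²)¹⁴ = z⁸, (z²²)¹⁵ = z⁵, (z²²)¹⁶ = z², (z²²)¹⁷ = z²⁴, (z²²)¹⁸ = z²¹, (z²²)¹⁹ = z¹⁸, (z²²)²⁰ = z¹⁵, (z²²)²¹ = z¹², (z²²)²² = z⁹, (z²²)²³ = z⁶, (z²²)²⁴ = z³, (z²²)²⁵ = e.
So |⟨z²²⟩| = ord(z²²) = 25. With |G| = 25, by Lagrange [G : ⟨z²²⟩] = 25/25 = 1.

Answer: 1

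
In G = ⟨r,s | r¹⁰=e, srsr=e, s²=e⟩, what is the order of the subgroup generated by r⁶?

|⟨r⁶⟩| equals the order of r⁶. Compute successive powers until reaching e:
  (r⁶)¹ = r⁶, (r⁶)² = r², (r⁶)³ = r⁸, (r⁶)⁴ = r⁴, (r⁶)⁵ = e.
The smallest positive k with (r⁶)ᵏ = e is 5, so |⟨r⁶⟩| = 5.

Answer: 5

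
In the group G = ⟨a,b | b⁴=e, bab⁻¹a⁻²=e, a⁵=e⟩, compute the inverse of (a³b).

The order of (a³b) is 4 (smallest k with (a³b)ᵏ = e), so (a³b)⁻¹ = (a³b)³ = ab³.
Check: (a³b) · (ab³) → (a³b) · a = b;   b · b³ = e, giving e as required.

Answer: ab³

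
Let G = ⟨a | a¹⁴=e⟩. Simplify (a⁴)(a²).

Compute (a⁴) · (a²) by multiplying left to right and reducing via the relations at each step:
  (a⁴) · a² = a⁶

Answer: a⁶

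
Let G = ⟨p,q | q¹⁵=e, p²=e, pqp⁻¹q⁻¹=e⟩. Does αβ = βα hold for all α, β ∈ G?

Each pair of generators commutes: p·q = pq = q·p. Since the generators pairwise commute, every element of G commutes with every other, so G is abelian.

Answer: Yes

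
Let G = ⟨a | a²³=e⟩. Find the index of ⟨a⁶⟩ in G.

First find ord(a⁶) by computing successive powers:
  (a⁶)¹ = a⁶, (a⁶)² = a¹², (a⁶)³ = a¹⁸, (a⁶)⁴ = a, (a⁶)⁵ = a⁷, (a⁶)⁶ = a¹³, (a⁶)⁷ = a¹⁹, (a⁶)⁸ = a², (a⁶)⁹ = a⁸, (a⁶)¹⁰ = a¹⁴, (a⁶)¹¹ = a²⁰, (a⁶)¹² = a³, (a⁶)¹³ = a⁹, (a⁶)¹⁴ = a¹⁵, (a⁶)¹⁵ = a²¹, (a⁶)¹⁶ = a⁴, (a⁶)¹⁷ = a¹⁰, (a⁶)¹⁸ = a¹⁶, (a⁶)¹⁹ = a²², (a⁶)²⁰ = a⁵, (a⁶)²¹ = a¹¹, (a⁶)²² = a¹⁷, (a⁶)²³ = e.
So |⟨a⁶⟩| = ord(a⁶) = 23. With |G| = 23, by Lagrange [G : ⟨a⁶⟩] = 23/23 = 1.

Answer: 1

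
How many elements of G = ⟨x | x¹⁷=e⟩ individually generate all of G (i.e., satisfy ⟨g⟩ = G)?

G is cyclic of order 17. An element generates G iff its order is 17, and a cyclic group of order 17 has exactly φ(17) = 16 such elements.

Answer: 16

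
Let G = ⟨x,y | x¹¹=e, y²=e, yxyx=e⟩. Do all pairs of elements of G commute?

x·y = xy but y·x = x¹⁰y, so x·y ≠ y·x and G is not abelian.

Answer: No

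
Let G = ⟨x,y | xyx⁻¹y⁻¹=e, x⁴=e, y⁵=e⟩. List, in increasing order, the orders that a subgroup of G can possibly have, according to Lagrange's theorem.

|G| = 20 = 2² · 5. By Lagrange's theorem the order of any subgroup divides 20; the divisors of 20 are 1, 2, 4, 5, 10, 20.

Answer: 1, 2, 4, 5, 10, 20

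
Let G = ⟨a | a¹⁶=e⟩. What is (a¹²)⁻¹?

The order of (a¹²) is 4 (smallest k with (a¹²)ᵏ = e), so (a¹²)⁻¹ = (a¹²)³ = a⁴.
Check: (a¹²) · (a⁴) → (a¹²) · a⁴ = e, giving e as required.

Answer: a⁴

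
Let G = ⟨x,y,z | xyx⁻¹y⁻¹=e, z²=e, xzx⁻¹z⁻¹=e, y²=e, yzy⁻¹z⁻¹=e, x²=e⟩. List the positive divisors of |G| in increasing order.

|G| = 8 = 2³. By Lagrange's theorem the order of any subgroup divides 8; the divisors of 8 are 1, 2, 4, 8.

Answer: 1, 2, 4, 8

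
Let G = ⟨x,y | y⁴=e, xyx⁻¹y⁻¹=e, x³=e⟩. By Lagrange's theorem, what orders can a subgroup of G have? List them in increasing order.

|G| = 12 = 2² · 3. By Lagrange's theorem the order of any subgroup divides 12; the divisors of 12 are 1, 2, 3, 4, 6, 12.

Answer: 1, 2, 3, 4, 6, 12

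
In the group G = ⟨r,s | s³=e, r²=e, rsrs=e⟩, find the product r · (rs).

Compute r · (rs) by multiplying left to right and reducing via the relations at each step:
  r · r = e
  e · s = s

Answer: s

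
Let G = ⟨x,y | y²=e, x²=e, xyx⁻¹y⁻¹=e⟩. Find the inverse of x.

The order of x is 2 (smallest k with xᵏ = e), so x⁻¹ = x¹ = x.
Check: x · x → x · x = e, giving e as required.

Answer: x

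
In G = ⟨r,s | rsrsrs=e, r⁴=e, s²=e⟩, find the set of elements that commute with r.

⟨r⟩ ⊆ C_G(r) since powers of r commute with r; so |C_G(r)| ≥ |⟨r⟩| = 4.
By orbit–stabilizer, |C_G(r)| = |G| / |conj. class of r| = 24 / 6 = 4.
The 4 elements commuting with r are {e, r, r², r³}.

Answer: {e, r, r², r³}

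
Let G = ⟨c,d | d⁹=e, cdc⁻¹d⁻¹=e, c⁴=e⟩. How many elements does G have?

Enumerate words in the generators, reducing via the relations: the distinct elements are
  {c, d, e, cd, c², c³, d², d³, d⁴, d⁵, d⁶, d⁷, d⁸, cd², cd³, cd⁴, cd⁵, cd⁶, cd⁷, cd⁸, c²d, c³d, c²d², c²d³, c²d⁴, c²d⁵, c²d⁶, c²d⁷, c²d⁸, c³d², c³d³, c³d⁴, c³d⁵, c³d⁶, c³d⁷, c³d⁸}.
No further products give new elements, so |G| = 36.

Answer: 36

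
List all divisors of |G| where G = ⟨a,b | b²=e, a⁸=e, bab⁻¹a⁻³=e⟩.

|G| = 16 = 2⁴. By Lagrange's theorem the order of any subgroup divides 16; the divisors of 16 are 1, 2, 4, 8, 16.

Answer: 1, 2, 4, 8, 16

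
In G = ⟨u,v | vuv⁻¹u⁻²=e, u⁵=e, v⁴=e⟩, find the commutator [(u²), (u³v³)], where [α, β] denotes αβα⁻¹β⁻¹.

[(u²), (u³v³)] = (u²)·(u³v³)·(u²)⁻¹·(u³v³)⁻¹.
  (u²) · (u³v³) = v³
  (v³) · (u³) = u⁴v³
  (u⁴v³) · (u⁴v) = u

Answer: u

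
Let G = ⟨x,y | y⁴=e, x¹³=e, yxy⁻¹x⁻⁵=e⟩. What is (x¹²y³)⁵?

Compute successive powers of (x¹²y³), reducing at each step:
  (x¹²y³)²: (x¹²y³) · x¹² = x⁴y³;   (x⁴y³) · y³ = x⁴y²
  (x¹²y³)³: (x⁴y²) · x¹² = x⁵y²;   (x⁵y²) · y³ = x⁵y
  (x¹²y³)⁴: (x⁵y) · x¹² = y;   y · y³ = e
  (x¹²y³)⁵: e · x¹² = x¹²;   (x¹²) · y³ = x¹²y³

Answer: x¹²y³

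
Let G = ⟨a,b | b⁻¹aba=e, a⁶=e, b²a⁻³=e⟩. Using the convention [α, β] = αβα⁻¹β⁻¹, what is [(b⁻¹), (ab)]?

[(b⁻¹), (ab)] = (b⁻¹)·(ab)·(b⁻¹)⁻¹·(ab)⁻¹.
  (b⁻¹) · (ab) = a⁵
  (a⁵) · b = a²b⁻¹
  (a²b⁻¹) · (ab⁻¹) = a⁴

Answer: a⁴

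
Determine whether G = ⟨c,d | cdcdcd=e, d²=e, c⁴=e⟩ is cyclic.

Every cyclic group is abelian. But c·d = cd while d·c = dc, so c·d ≠ d·c and G is not abelian. Hence G is not cyclic.

Answer: No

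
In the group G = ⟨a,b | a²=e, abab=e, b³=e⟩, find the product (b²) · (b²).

Compute (b²) · (b²) by multiplying left to right and reducing via the relations at each step:
  (b²) · b² = b

Answer: b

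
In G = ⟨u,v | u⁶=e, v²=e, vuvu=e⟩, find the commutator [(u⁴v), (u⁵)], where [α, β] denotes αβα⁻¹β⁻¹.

[(u⁴v), (u⁵)] = (u⁴v)·(u⁵)·(u⁴v)⁻¹·(u⁵)⁻¹.
  (u⁴v) · (u⁵) = u⁵v
  (u⁵v) · (u⁴v) = u
  u · u = u²

Answer: u²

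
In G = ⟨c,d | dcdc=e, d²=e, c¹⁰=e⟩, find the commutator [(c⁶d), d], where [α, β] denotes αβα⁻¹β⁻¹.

[(c⁶d), d] = (c⁶d)·d·(c⁶d)⁻¹·d⁻¹.
  (c⁶d) · d = c⁶
  (c⁶) · (c⁶d) = c²d
  (c²d) · d = c²

Answer: c²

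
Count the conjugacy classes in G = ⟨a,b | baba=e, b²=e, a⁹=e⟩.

The conjugacy classes (representative and size) are:
  [e] (size 1), [a⁸] (size 2), [a⁷] (size 2), [a⁶] (size 2), [a⁵] (size 2), [a⁴b] (size 9).
Class equation: 1 + 2 + 2 + 2 + 2 + 9 = 18 = |G|. So G has 6 conjugacy classes.

Answer: 6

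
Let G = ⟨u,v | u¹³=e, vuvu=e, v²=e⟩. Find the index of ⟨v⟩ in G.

First find ord(v) by computing successive powers:
  v¹ = v, v² = e.
So |⟨v⟩| = ord(v) = 2. With |G| = 26, by Lagrange [G : ⟨v⟩] = 26/2 = 13.

Answer: 13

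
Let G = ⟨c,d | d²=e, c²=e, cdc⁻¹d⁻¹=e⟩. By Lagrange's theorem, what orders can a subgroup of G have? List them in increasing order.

|G| = 4 = 2². By Lagrange's theorem the order of any subgroup divides 4; the divisors of 4 are 1, 2, 4.

Answer: 1, 2, 4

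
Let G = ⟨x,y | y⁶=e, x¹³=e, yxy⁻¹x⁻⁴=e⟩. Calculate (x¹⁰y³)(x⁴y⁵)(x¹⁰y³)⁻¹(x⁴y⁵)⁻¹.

[(x¹⁰y³), (x⁴y⁵)] = (x¹⁰y³)·(x⁴y⁵)·(x¹⁰y³)⁻¹·(x⁴y⁵)⁻¹.
  (x¹⁰y³) · (x⁴y⁵) = x⁶y²
  (x⁶y²) · (x¹⁰y³) = x¹⁰y⁵
  (x¹⁰y⁵) · (x¹⁰y) = x⁶

Answer: x⁶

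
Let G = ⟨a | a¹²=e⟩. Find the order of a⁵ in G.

Compute successive powers until reaching e:
  (a⁵)¹ = a⁵, (a⁵)² = a¹⁰, (a⁵)³ = a³, (a⁵)⁴ = a⁸, (a⁵)⁵ = a, (a⁵)⁶ = a⁶, (a⁵)⁷ = a¹¹, (a⁵)⁸ = a⁴, (a⁵)⁹ = a⁹, (a⁵)¹⁰ = a², (a⁵)¹¹ = a⁷, (a⁵)¹² = e.
The smallest positive k with (a⁵)ᵏ = e is 12.

Answer: 12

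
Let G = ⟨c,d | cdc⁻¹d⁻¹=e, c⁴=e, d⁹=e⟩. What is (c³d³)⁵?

Compute successive powers of (c³d³), reducing at each step:
  (c³d³)²: (c³d³) · c³ = c²d³;   (c²d³) · d³ = c²d⁶
  (c³d³)³: (c²d⁶) · c³ = cd⁶;   (cd⁶) · d³ = c
  (c³d³)⁴: c · c³ = e;   e · d³ = d³
  (c³d³)⁵: (d³) · c³ = c³d³;   (c³d³) · d³ = c³d⁶

Answer: c³d⁶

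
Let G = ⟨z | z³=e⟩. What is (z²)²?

Compute successive powers of (z²), reducing at each step:
  (z²)²: (z²) · z² = z

Answer: z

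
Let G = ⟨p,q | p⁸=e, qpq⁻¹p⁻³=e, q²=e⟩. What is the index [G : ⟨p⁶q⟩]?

First find ord(p⁶q) by computing successive powers:
  (p⁶q)¹ = p⁶q, (p⁶q)² = e.
So |⟨p⁶q⟩| = ord(p⁶q) = 2. With |G| = 16, by Lagrange [G : ⟨p⁶q⟩] = 16/2 = 8.

Answer: 8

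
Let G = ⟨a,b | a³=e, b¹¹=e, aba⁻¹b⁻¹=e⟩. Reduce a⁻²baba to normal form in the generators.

Multiply left to right, reducing at each step:
  a · b = ab
  (ab) · a = a²b
  (a²b) · b = a²b²
  (a²b²) · a = b²

Answer: b²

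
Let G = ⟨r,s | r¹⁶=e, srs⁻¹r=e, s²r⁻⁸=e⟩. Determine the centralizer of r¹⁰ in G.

⟨r¹⁰⟩ ⊆ C_G(r¹⁰) since powers of r¹⁰ commute with r¹⁰; so |C_G(r¹⁰)| ≥ |⟨r¹⁰⟩| = 8.
By orbit–stabilizer, |C_G(r¹⁰)| = |G| / |conj. class of r¹⁰| = 32 / 2 = 16.
The 16 elements commuting with r¹⁰ are {e, r, r², r³, r⁴, r⁵, r⁶, r⁷, r⁸, r⁹, r¹⁰, r¹¹, r¹², r¹³, r¹⁴, r¹⁵}.

Answer: {e, r, r², r³, r⁴, r⁵, r⁶, r⁷, r⁸, r⁹, r¹⁰, r¹¹, r¹², r¹³, r¹⁴, r¹⁵}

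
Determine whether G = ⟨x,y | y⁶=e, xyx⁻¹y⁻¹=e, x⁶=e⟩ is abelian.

Each pair of generators commutes: x·y = xy = y·x. Since the generators pairwise commute, every element of G commutes with every other, so G is abelian.

Answer: Yes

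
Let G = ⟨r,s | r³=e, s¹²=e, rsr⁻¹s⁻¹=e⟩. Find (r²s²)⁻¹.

The order of (r²s²) is 6 (smallest k with (r²s²)ᵏ = e), so (r²s²)⁻¹ = (r²s²)⁵ = rs¹⁰.
Check: (r²s²) · (rs¹⁰) → (r²s²) · r = s²;   (s²) · s¹⁰ = e, giving e as required.

Answer: rs¹⁰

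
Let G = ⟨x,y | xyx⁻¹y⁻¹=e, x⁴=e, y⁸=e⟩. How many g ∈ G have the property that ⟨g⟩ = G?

⟨g⟩ = G would require ord(g) = |G| = 32, but the maximum element order in G is 8 < 32. So G is not cyclic and no single element generates it: the count is 0.

Answer: 0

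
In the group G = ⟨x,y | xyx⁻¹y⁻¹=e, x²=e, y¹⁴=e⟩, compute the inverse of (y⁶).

The order of (y⁶) is 7 (smallest k with (y⁶)ᵏ = e), so (y⁶)⁻¹ = (y⁶)⁶ = y⁸.
Check: (y⁶) · (y⁸) → (y⁶) · y⁸ = e, giving e as required.

Answer: y⁸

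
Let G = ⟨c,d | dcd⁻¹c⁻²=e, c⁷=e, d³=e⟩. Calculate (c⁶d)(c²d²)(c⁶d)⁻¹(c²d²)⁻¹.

[(c⁶d), (c²d²)] = (c⁶d)·(c²d²)·(c⁶d)⁻¹·(c²d²)⁻¹.
  (c⁶d) · (c²d²) = c³
  (c³) · (c⁴d²) = d²
  (d²) · (c³d) = c⁵

Answer: c⁵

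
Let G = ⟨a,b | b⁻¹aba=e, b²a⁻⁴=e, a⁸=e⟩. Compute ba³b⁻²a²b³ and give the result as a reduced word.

Multiply left to right, reducing at each step:
  b · a³ = ab⁻¹
  (ab⁻¹) · b⁻² = ab
  (ab) · a² = a³b⁻¹
  (a³b⁻¹) · b³ = a⁷

Answer: a⁷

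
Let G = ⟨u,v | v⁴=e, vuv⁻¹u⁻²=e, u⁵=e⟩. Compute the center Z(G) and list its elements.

An element z ∈ Z(G) iff z commutes with every generator.
For example e is central: e·u = u = u·e; e·v = v = v·e.
Whereas u ∉ Z(G) since u·v = uv ≠ u²v = v·u.
Checking each of the 20 elements this way gives Z(G) = {e}, of order 1.

Answer: {e}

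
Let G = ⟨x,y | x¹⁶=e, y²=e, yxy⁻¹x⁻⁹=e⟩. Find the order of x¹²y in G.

Compute successive powers until reaching e:
  (x¹²y)¹ = x¹²y, (x¹²y)² = x⁸, (x¹²y)³ = x⁴y, (x¹²y)⁴ = e.
The smallest positive k with (x¹²y)ᵏ = e is 4.

Answer: 4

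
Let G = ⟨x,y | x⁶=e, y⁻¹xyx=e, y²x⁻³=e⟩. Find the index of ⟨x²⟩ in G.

First find ord(x²) by computing successive powers:
  (x²)¹ = x², (x²)² = x⁴, (x²)³ = e.
So |⟨x²⟩| = ord(x²) = 3. With |G| = 12, by Lagrange [G : ⟨x²⟩] = 12/3 = 4.

Answer: 4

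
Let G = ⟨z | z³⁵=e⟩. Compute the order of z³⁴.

Compute successive powers until reaching e:
  (z³⁴)¹ = z³⁴, (z³⁴)² = z³³, (z³⁴)³ = z³², (z³⁴)⁴ = z³¹, (z³⁴)⁵ = z³⁰, (z³⁴)⁶ = z²⁹, (z³⁴)⁷ = z²⁸, (z³⁴)⁸ = z²⁷, (z³⁴)⁹ = z²⁶, (z³⁴)¹⁰ = z²⁵, (z³⁴)¹¹ = z²⁴, (z³⁴)¹² = z²³, (z³⁴)¹³ = z²², (z³⁴)¹⁴ = z²¹, (z³⁴)¹⁵ = z²⁰, (z³⁴)¹⁶ = z¹⁹, (z³⁴)¹⁷ = z¹⁸, (z³⁴)¹⁸ = z¹⁷, (z³⁴)¹⁹ = z¹⁶, (z³⁴)²⁰ = z¹⁵, (z³⁴)²¹ = z¹⁴, (z³⁴)²² = z¹³, (z³⁴)²³ = z¹², (z³⁴)²⁴ = z¹¹, (z³⁴)²⁵ = z¹⁰, (z³⁴)²⁶ = z⁹, (z³⁴)²⁷ = z⁸, (z³⁴)²⁸ = z⁷, (z³⁴)²⁹ = z⁶, (z³⁴)³⁰ = z⁵, (z³⁴)³¹ = z⁴, (z³⁴)³² = z³, (z³⁴)³³ = z², (z³⁴)³⁴ = z, (z³⁴)³⁵ = e.
The smallest positive k with (z³⁴)ᵏ = e is 35.

Answer: 35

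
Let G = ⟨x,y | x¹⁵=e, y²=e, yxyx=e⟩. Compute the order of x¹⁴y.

Compute successive powers until reaching e:
  (x¹⁴y)¹ = x¹⁴y, (x¹⁴y)² = e.
The smallest positive k with (x¹⁴y)ᵏ = e is 2.

Answer: 2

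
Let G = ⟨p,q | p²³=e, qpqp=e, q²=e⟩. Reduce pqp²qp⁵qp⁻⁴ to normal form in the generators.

Multiply left to right, reducing at each step:
  p · q = pq
  (pq) · p² = p²²q
  (p²²q) · q = p²²
  (p²²) · p⁵ = p⁴
  (p⁴) · q = p⁴q
  (p⁴q) · p⁻⁴ = p⁸q

Answer: p⁸q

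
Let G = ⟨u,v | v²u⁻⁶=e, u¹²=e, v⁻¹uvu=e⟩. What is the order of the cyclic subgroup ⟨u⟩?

|⟨u⟩| equals the order of u. Compute successive powers until reaching e:
  u¹ = u, u² = u², u³ = u³, u⁴ = u⁴, u⁵ = u⁵, u⁶ = u⁶, u⁷ = u⁷, u⁸ = u⁸, u⁹ = u⁹, u¹⁰ = u¹⁰, u¹¹ = u¹¹, u¹² = e.
The smallest positive k with uᵏ = e is 12, so |⟨u⟩| = 12.

Answer: 12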